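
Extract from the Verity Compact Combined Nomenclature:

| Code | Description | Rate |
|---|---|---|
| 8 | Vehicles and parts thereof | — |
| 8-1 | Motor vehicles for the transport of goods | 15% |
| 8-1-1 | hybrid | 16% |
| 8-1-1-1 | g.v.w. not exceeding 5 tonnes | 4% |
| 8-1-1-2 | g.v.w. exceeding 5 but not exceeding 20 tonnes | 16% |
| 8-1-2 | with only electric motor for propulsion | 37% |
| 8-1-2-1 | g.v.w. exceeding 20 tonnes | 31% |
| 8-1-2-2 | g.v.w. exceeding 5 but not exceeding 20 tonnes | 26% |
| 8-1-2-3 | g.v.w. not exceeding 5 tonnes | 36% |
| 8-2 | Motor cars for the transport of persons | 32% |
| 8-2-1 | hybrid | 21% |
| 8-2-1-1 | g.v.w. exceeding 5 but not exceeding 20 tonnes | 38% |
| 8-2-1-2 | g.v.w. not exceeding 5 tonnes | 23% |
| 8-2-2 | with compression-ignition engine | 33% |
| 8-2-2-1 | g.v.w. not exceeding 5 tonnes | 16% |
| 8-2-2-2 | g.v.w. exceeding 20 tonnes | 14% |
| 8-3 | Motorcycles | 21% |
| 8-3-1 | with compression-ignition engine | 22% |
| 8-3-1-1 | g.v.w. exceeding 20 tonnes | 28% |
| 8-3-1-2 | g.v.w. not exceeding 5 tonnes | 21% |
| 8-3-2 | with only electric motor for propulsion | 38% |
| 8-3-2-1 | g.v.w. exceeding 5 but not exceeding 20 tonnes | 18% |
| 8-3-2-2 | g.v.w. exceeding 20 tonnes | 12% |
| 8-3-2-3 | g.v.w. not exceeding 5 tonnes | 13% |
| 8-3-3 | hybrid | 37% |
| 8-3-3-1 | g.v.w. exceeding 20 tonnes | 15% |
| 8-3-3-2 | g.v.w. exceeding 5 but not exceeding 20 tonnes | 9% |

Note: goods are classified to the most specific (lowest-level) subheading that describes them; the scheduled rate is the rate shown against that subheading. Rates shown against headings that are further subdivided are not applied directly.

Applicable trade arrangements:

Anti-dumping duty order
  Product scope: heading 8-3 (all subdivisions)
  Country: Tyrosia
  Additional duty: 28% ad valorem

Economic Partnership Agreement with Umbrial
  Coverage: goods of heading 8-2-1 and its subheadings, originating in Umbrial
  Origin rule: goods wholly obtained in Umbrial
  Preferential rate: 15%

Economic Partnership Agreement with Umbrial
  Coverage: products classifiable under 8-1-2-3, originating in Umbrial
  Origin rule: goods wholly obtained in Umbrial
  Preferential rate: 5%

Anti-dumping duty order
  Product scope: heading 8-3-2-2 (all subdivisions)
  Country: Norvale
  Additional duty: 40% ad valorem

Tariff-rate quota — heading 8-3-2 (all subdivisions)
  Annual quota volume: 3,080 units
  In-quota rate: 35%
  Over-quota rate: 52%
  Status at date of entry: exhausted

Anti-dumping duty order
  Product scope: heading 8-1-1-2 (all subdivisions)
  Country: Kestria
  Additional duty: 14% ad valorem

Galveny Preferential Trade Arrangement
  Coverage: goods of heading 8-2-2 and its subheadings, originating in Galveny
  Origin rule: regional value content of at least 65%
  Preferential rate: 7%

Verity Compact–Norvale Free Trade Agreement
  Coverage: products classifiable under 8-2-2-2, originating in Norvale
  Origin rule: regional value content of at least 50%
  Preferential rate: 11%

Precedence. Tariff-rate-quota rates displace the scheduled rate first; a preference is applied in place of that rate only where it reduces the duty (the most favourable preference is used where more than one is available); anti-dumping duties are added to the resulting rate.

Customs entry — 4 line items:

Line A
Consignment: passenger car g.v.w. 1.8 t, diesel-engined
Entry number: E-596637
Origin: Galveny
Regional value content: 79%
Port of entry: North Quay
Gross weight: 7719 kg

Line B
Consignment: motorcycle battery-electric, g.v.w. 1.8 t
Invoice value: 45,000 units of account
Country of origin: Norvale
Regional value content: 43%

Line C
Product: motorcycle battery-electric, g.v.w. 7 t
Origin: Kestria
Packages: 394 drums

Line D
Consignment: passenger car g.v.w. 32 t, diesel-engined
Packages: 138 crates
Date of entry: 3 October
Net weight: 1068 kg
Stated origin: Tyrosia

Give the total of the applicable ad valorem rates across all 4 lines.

125%

Line A: passenger car → 8-2; diesel-engined → 8-2-2; g.v.w. 1.8 t → 8-2-2-1. Scheduled 16%. Galveny agreement on 8-2-2: RVC ≥ 65% → 7% available; preferential 7%. → 7%.
Line B: motorcycle → 8-3; battery-electric → 8-3-2; g.v.w. 1.8 t → 8-3-2-3. Scheduled 13%. quota on 8-3-2 exhausted → over-quota 52%; Norvale agreement on 8-2-2-2: 8-3-2-3 not covered. → 52%.
Line C: motorcycle → 8-3; battery-electric → 8-3-2; g.v.w. 7 t → 8-3-2-1. Scheduled 18%. quota on 8-3-2 exhausted → over-quota 52%. → 52%.
Line D: passenger car → 8-2; diesel-engined → 8-2-2; g.v.w. 32 t → 8-2-2-2. Scheduled 14%. No special measure applies. → 14%.
Sum: 7% + 52% + 52% + 14% = 125%.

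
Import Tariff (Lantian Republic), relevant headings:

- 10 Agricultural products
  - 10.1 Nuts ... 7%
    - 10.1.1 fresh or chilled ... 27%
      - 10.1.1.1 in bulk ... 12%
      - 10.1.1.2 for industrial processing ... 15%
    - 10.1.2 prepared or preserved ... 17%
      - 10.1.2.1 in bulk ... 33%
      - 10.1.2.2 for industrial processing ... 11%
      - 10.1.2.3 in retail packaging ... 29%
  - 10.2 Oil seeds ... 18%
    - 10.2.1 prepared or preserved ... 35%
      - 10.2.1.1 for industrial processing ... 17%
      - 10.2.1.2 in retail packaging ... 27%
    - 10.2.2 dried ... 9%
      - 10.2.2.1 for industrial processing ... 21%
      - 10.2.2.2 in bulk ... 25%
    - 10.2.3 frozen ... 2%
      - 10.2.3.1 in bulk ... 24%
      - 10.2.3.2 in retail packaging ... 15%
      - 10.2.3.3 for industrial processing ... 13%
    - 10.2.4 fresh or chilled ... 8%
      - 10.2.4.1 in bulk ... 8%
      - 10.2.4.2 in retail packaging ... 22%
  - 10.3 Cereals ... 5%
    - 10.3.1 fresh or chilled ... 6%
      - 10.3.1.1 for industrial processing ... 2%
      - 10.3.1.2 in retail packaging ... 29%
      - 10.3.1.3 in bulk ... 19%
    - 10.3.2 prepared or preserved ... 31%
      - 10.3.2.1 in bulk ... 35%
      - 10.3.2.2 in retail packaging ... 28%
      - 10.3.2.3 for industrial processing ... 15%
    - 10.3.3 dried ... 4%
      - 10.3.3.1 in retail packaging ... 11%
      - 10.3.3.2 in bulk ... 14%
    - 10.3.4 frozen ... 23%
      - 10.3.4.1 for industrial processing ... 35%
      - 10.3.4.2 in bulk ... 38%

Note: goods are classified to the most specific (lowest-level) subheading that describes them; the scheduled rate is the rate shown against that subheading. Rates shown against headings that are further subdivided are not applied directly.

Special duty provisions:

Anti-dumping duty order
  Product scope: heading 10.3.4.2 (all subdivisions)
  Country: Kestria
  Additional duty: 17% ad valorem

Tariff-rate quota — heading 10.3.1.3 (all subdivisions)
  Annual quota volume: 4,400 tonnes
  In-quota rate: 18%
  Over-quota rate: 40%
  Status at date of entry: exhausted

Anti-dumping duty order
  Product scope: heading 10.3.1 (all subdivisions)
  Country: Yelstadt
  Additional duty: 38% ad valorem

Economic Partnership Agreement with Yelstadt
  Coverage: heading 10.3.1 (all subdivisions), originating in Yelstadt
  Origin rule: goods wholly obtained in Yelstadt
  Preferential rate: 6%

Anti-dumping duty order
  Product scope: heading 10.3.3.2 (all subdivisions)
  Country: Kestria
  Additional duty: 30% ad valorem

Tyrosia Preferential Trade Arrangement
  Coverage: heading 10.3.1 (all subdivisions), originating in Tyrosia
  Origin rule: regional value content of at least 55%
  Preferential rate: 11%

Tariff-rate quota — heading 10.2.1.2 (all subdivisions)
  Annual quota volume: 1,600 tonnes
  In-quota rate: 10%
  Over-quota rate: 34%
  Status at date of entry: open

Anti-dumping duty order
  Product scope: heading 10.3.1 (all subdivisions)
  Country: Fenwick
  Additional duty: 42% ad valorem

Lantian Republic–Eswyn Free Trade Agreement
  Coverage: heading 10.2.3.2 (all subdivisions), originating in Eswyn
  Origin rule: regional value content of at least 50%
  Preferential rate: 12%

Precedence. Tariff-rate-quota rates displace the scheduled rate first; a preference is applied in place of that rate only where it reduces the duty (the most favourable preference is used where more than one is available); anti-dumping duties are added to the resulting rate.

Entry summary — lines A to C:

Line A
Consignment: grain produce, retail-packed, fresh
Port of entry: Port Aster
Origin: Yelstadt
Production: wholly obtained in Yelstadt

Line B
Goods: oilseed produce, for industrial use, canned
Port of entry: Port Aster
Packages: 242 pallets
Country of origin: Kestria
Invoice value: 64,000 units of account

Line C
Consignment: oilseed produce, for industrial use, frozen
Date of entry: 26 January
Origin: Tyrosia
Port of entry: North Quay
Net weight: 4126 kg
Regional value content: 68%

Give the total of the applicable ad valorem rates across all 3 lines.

74%

Line A: grain → 10.3; fresh → 10.3.1; retail-packed → 10.3.1.2. Scheduled 29%. Yelstadt agreement on 10.3.1: wholly obtained → 6% available; preferential 6%; anti-dumping (Yelstadt, 10.3.1): +38%; total 6% + 38% = 44%. → 44%.
Line B: oilseed → 10.2; canned → 10.2.1; for industrial use → 10.2.1.1. Scheduled 17%. No special measure applies. → 17%.
Line C: oilseed → 10.2; frozen → 10.2.3; for industrial use → 10.2.3.3. Scheduled 13%. Tyrosia agreement on 10.3.1: 10.2.3.3 not covered. → 13%.
Sum: 44% + 17% + 13% = 74%.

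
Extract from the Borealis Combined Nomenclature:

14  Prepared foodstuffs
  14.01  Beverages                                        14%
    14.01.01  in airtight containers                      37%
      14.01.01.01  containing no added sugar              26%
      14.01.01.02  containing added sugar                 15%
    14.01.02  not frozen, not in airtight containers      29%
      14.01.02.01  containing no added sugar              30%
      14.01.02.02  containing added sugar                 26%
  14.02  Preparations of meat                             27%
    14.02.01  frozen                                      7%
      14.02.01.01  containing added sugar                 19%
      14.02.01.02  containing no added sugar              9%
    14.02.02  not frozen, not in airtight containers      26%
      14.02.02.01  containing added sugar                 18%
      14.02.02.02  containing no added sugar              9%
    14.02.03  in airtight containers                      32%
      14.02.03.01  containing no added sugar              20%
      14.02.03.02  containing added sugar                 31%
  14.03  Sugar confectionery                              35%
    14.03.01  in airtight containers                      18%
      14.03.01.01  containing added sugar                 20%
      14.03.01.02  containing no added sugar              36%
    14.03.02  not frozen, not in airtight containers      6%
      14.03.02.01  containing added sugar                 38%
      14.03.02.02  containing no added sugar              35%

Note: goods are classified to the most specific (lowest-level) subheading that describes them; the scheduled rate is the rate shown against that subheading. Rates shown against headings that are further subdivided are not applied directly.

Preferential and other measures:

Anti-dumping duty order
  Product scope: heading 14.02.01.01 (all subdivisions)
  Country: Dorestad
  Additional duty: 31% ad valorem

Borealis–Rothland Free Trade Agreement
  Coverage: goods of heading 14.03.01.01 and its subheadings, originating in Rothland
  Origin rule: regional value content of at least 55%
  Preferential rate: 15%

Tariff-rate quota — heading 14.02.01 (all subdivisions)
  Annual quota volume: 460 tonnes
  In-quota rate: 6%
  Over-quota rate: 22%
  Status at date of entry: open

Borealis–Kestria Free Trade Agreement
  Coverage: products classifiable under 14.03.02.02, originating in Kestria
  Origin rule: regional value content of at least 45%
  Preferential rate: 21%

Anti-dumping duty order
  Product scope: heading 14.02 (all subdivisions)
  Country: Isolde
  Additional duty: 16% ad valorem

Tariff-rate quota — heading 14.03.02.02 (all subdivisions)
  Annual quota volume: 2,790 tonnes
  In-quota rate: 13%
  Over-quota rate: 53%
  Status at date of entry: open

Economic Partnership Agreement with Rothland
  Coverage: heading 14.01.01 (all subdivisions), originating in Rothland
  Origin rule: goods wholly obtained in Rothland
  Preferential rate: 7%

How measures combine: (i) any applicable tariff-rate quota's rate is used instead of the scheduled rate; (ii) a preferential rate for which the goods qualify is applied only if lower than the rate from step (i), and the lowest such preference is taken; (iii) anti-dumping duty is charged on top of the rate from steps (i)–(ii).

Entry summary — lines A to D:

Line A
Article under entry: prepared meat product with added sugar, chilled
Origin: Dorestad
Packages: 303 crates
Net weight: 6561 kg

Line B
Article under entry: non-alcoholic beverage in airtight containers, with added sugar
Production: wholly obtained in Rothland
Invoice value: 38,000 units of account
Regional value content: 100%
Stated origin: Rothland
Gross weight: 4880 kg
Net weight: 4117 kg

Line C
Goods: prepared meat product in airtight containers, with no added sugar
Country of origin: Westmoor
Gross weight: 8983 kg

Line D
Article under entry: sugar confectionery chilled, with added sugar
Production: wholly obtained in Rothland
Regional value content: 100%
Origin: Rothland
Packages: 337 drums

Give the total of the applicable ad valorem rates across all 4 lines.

Line A: prepared meat product → 14.02; chilled → 14.02.02; with added sugar → 14.02.02.01. Scheduled 18%. No special measure applies. → 18%.
Line B: non-alcoholic beverage → 14.01; in airtight containers → 14.01.01; with added sugar → 14.01.01.02. Scheduled 15%. Rothland agreement on 14.03.01.01: 14.01.01.02 not covered; Rothland agreement on 14.01.01: wholly obtained → 7% available; preferential 7%. → 7%.
Line C: prepared meat product → 14.02; in airtight containers → 14.02.03; with no added sugar → 14.02.03.01. Scheduled 20%. No special measure applies. → 20%.
Line D: sugar confectionery → 14.03; chilled → 14.03.02; with added sugar → 14.03.02.01. Scheduled 38%. Rothland agreement on 14.03.01.01: 14.03.02.01 not covered; Rothland agreement on 14.01.01: 14.03.02.01 not covered. → 38%.
Sum: 18% + 7% + 20% + 38% = 83%.

83%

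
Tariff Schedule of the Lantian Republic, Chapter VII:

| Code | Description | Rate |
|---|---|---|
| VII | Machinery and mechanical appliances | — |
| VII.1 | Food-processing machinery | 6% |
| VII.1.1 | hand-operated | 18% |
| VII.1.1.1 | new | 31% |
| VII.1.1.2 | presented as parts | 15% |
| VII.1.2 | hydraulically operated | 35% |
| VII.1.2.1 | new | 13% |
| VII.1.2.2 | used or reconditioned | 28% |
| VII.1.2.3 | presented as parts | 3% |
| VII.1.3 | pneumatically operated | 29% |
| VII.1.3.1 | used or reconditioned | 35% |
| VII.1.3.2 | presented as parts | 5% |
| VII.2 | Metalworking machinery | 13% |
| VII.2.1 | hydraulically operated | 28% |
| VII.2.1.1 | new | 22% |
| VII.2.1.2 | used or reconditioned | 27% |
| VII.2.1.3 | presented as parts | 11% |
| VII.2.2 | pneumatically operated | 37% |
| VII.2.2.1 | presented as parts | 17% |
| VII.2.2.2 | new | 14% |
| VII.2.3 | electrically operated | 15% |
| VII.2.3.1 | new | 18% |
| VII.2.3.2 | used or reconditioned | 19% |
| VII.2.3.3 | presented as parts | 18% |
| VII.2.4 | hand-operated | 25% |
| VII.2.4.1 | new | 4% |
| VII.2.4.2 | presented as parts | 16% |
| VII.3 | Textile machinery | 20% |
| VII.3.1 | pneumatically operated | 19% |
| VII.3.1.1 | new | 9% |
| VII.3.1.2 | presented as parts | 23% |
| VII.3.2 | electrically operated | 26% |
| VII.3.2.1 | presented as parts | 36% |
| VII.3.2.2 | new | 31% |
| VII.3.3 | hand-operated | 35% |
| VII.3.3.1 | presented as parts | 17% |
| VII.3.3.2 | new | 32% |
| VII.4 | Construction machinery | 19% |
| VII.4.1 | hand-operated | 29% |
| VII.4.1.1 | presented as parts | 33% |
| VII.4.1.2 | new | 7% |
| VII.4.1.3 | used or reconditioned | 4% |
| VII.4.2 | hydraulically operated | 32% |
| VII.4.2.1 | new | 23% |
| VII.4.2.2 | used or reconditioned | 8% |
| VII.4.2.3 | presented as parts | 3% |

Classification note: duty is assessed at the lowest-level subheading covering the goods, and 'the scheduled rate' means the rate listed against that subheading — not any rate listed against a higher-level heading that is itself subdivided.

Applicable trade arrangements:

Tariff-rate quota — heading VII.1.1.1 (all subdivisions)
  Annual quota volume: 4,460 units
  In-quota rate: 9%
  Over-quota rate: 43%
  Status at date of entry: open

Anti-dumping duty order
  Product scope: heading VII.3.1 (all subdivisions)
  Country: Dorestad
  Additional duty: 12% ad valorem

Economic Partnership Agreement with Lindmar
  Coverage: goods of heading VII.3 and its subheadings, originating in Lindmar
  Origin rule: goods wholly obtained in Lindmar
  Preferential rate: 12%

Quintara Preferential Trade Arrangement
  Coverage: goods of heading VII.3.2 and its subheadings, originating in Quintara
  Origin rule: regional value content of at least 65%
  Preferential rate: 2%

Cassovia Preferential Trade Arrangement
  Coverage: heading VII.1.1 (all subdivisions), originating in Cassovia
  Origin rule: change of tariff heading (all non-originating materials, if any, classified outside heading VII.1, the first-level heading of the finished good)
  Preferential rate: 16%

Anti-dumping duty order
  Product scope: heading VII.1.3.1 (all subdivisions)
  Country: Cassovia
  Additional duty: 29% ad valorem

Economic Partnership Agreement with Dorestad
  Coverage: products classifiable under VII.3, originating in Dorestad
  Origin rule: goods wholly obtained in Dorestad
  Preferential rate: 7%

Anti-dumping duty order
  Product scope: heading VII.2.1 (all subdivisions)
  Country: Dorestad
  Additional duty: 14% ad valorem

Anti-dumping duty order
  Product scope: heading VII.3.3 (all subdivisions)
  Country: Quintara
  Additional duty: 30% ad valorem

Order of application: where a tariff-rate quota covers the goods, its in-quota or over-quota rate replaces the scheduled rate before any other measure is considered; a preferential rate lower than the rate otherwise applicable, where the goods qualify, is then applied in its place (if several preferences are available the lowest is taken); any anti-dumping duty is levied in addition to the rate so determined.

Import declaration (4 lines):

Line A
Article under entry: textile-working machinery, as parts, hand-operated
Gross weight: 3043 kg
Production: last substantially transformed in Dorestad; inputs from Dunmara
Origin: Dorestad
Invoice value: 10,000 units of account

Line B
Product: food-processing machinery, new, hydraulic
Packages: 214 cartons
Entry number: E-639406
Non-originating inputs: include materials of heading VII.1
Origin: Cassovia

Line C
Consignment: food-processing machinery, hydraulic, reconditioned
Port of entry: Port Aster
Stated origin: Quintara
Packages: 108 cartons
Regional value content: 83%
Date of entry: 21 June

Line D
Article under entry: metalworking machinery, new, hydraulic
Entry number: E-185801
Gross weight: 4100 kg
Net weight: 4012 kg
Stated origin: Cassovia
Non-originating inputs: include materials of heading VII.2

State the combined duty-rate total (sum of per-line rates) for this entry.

80%

Line A: textile-working → VII.3; hand-operated → VII.3.3; as parts → VII.3.3.1. Scheduled 17%. Dorestad agreement on VII.3: not wholly obtained. → 17%.
Line B: food-processing → VII.1; hydraulic → VII.1.2; new → VII.1.2.1. Scheduled 13%. Cassovia agreement on VII.1.1: VII.1.2.1 not covered. → 13%.
Line C: food-processing → VII.1; hydraulic → VII.1.2; reconditioned → VII.1.2.2. Scheduled 28%. Quintara agreement on VII.3.2: VII.1.2.2 not covered. → 28%.
Line D: metalworking → VII.2; hydraulic → VII.2.1; new → VII.2.1.1. Scheduled 22%. Cassovia agreement on VII.1.1: VII.2.1.1 not covered. → 22%.
Sum: 17% + 13% + 28% + 22% = 80%.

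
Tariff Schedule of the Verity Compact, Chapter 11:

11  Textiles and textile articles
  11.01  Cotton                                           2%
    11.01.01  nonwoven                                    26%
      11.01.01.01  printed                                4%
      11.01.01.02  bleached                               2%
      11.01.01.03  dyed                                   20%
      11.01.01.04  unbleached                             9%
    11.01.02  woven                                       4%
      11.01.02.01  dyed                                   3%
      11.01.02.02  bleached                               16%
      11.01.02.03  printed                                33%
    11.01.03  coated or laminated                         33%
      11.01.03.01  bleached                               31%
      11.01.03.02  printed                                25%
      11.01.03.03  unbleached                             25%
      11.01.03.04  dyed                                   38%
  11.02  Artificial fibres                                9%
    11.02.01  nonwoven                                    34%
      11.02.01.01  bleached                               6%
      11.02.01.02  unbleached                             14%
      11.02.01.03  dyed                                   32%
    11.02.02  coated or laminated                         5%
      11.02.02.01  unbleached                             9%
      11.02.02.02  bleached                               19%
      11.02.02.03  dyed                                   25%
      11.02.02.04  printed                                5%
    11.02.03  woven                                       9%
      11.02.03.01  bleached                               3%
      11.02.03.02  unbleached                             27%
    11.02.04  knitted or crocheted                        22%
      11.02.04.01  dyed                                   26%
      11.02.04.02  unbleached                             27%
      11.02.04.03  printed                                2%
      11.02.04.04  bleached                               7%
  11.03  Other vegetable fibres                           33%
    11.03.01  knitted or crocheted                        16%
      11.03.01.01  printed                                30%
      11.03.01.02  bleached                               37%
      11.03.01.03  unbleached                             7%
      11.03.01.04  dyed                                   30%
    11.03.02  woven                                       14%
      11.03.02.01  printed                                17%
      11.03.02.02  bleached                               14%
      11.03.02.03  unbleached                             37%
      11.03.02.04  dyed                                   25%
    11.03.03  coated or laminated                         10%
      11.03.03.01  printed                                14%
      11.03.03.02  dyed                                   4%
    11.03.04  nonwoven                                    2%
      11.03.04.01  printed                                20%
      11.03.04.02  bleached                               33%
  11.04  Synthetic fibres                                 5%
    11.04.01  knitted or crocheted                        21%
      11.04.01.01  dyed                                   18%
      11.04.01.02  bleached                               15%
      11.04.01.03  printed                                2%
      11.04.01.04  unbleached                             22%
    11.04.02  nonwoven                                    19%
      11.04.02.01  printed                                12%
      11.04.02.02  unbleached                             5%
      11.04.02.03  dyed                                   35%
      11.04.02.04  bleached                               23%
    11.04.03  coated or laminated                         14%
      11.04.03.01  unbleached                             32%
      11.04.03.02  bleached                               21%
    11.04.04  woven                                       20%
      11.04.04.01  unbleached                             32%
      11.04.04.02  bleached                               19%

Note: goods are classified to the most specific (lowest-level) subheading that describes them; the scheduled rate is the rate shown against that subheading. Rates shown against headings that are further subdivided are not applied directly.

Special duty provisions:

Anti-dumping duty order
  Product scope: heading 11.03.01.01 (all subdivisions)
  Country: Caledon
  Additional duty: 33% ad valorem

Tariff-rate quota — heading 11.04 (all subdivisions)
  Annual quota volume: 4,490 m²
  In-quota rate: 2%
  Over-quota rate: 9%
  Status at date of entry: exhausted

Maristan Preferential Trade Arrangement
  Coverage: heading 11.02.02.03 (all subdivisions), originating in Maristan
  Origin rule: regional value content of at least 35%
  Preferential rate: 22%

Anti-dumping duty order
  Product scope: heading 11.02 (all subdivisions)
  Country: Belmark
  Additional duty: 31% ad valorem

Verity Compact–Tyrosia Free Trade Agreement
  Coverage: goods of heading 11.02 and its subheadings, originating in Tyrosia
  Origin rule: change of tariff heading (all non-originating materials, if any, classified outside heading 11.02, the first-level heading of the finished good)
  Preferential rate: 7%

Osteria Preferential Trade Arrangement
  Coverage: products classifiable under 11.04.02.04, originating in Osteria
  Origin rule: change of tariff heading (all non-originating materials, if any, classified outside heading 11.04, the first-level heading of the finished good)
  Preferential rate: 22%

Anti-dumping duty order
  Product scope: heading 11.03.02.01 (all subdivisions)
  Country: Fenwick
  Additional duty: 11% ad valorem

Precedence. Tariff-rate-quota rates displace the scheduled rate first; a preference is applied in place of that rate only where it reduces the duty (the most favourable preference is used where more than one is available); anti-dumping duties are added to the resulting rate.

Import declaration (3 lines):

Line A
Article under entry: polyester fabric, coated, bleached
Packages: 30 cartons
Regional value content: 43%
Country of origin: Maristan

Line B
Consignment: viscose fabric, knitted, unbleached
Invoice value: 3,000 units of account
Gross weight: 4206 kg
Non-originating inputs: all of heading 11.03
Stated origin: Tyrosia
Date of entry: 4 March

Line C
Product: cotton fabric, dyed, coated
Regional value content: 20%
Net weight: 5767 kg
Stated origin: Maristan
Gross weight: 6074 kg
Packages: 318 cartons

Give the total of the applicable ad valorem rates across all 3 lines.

Line A: polyester → 11.04; coated → 11.04.03; bleached → 11.04.03.02. Scheduled 21%. quota on 11.04 exhausted → over-quota 9%; Maristan agreement on 11.02.02.03: 11.04.03.02 not covered. → 9%.
Line B: viscose → 11.02; knitted → 11.02.04; unbleached → 11.02.04.02. Scheduled 27%. Tyrosia agreement on 11.02: CTH met → 7% available; preferential 7%. → 7%.
Line C: cotton → 11.01; coated → 11.01.03; dyed → 11.01.03.04. Scheduled 38%. Maristan agreement on 11.02.02.03: 11.01.03.04 not covered. → 38%.
Sum: 9% + 7% + 38% = 54%.

54%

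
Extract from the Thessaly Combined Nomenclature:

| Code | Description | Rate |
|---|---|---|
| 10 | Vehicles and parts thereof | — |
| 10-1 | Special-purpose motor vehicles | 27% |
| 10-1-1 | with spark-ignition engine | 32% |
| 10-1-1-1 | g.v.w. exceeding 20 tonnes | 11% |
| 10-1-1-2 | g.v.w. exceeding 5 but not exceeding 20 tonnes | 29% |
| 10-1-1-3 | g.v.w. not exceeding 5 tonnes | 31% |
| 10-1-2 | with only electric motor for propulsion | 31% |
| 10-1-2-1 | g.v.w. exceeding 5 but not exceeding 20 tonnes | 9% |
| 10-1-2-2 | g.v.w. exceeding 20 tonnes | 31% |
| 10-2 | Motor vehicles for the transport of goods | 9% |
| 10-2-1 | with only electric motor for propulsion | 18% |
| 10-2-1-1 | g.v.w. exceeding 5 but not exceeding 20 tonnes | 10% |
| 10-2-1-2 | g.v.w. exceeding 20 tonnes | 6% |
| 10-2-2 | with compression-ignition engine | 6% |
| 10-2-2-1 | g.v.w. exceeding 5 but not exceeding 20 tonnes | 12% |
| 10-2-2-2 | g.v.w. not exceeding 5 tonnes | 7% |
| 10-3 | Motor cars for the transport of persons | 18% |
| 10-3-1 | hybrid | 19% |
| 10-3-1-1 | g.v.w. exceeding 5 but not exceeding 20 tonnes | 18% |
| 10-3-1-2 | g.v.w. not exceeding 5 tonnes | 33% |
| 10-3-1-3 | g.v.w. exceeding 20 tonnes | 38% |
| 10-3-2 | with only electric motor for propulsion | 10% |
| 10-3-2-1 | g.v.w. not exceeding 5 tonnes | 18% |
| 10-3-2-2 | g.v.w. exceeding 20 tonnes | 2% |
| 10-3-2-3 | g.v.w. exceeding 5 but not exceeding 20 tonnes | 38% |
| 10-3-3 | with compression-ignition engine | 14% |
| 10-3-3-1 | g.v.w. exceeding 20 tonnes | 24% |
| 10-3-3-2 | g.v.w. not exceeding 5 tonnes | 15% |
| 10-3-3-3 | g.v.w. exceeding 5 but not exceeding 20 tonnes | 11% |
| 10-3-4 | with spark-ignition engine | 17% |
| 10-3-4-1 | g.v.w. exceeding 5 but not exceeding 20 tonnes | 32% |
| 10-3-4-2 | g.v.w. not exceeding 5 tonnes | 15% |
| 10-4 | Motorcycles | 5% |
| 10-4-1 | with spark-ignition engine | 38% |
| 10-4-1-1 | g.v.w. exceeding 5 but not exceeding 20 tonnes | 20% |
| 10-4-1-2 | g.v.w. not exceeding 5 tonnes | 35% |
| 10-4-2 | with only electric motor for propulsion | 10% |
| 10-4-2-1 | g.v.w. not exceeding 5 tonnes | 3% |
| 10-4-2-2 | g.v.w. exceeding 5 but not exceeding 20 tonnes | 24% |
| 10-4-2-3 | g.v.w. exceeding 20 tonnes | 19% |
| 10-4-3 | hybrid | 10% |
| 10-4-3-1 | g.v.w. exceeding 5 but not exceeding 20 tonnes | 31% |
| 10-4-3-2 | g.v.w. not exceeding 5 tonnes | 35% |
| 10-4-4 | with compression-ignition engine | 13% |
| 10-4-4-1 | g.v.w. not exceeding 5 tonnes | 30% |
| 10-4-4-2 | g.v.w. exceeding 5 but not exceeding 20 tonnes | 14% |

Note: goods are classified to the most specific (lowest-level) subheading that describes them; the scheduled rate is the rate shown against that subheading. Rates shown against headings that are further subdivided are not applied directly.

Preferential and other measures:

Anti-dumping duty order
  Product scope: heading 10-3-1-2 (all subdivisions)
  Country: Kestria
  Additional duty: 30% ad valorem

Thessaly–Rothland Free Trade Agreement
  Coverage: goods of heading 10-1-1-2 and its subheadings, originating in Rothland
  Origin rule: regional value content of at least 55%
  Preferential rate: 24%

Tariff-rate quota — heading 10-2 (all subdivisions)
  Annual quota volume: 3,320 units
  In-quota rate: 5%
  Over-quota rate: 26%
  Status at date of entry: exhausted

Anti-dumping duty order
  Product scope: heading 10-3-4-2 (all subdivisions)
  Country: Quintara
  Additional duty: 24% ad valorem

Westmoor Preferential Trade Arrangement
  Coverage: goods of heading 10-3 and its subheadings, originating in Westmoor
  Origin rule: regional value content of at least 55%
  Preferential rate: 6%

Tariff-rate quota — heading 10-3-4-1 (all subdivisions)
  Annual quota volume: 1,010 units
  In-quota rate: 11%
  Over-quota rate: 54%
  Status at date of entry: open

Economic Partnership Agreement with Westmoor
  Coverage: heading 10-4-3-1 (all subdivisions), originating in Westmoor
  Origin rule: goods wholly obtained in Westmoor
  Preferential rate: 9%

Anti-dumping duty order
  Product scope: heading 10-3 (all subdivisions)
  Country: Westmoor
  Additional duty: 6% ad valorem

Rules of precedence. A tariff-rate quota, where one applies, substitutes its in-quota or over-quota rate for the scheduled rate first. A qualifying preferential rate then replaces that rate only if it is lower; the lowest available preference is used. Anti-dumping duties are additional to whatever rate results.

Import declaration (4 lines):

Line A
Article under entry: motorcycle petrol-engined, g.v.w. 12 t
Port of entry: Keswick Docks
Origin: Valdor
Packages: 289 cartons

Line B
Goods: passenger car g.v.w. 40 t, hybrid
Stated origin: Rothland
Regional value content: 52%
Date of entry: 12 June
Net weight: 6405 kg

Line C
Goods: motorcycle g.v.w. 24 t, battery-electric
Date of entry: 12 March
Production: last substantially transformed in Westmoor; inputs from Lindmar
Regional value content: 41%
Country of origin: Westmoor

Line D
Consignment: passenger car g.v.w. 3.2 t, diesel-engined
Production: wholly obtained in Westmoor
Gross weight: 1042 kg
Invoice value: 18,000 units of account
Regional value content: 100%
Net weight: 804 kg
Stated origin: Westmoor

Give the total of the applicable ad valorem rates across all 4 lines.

89%

Line A: motorcycle → 10-4; petrol-engined → 10-4-1; g.v.w. 12 t → 10-4-1-1. Scheduled 20%. No special measure applies. → 20%.
Line B: passenger car → 10-3; hybrid → 10-3-1; g.v.w. 40 t → 10-3-1-3. Scheduled 38%. Rothland agreement on 10-1-1-2: 10-3-1-3 not covered. → 38%.
Line C: motorcycle → 10-4; battery-electric → 10-4-2; g.v.w. 24 t → 10-4-2-3. Scheduled 19%. Westmoor agreement on 10-3: 10-4-2-3 not covered; Westmoor agreement on 10-4-3-1: 10-4-2-3 not covered. → 19%.
Line D: passenger car → 10-3; diesel-engined → 10-3-3; g.v.w. 3.2 t → 10-3-3-2. Scheduled 15%. Westmoor agreement on 10-3: RVC ≥ 55% → 6% available; Westmoor agreement on 10-4-3-1: 10-3-3-2 not covered; preferential 6%; anti-dumping (Westmoor, 10-3): +6%; total 6% + 6% = 12%. → 12%.
Sum: 20% + 38% + 19% + 12% = 89%.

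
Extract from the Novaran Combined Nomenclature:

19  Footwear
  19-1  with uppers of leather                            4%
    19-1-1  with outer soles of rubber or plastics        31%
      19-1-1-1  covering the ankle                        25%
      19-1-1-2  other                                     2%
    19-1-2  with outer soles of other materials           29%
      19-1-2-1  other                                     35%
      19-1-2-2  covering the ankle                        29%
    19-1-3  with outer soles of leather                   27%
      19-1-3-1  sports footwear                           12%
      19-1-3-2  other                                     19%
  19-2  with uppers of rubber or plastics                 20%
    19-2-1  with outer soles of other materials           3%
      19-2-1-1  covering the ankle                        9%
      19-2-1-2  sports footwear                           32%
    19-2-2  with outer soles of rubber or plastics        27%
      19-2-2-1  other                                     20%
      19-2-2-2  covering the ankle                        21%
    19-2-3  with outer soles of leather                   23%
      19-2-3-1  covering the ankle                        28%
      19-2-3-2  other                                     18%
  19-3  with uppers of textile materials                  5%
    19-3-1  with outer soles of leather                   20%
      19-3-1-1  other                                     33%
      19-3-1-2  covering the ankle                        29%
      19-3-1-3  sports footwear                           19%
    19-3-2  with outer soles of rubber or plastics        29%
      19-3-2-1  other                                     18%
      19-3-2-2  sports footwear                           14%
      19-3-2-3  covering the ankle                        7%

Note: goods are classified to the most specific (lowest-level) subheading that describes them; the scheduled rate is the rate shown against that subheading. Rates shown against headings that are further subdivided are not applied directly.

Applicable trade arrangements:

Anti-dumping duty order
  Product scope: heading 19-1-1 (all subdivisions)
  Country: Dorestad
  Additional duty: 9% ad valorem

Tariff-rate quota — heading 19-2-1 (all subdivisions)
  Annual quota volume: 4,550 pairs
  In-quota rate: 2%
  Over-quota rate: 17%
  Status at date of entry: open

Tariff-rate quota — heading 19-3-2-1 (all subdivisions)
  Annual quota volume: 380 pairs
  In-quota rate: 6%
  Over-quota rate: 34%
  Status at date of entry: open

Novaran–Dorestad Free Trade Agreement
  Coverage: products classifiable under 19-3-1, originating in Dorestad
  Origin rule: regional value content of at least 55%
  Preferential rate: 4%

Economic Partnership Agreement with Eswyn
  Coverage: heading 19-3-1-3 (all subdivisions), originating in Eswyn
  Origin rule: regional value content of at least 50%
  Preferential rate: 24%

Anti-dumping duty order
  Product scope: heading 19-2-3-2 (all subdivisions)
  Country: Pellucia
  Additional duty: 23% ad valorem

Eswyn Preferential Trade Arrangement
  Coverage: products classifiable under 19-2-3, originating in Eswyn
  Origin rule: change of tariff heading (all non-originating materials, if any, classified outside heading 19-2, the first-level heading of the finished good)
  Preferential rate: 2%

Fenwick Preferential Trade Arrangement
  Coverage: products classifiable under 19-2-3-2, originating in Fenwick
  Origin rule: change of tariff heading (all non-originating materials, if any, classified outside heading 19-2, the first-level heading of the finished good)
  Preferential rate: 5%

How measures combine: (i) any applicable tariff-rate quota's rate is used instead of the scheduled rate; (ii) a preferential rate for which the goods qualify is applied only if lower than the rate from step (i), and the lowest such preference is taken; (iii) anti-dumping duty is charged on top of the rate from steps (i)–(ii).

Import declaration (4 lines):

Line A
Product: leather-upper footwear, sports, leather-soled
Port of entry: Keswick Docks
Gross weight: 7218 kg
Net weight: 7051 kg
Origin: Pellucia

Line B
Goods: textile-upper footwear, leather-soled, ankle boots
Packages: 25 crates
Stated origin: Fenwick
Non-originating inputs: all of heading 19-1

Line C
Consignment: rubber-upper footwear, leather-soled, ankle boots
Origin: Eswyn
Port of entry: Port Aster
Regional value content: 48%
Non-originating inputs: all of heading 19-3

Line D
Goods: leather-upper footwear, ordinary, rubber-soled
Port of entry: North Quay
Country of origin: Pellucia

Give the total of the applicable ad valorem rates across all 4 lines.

45%

Line A: leather-upper → 19-1; leather-soled → 19-1-3; sports → 19-1-3-1. Scheduled 12%. No special measure applies. → 12%.
Line B: textile-upper → 19-3; leather-soled → 19-3-1; ankle boots → 19-3-1-2. Scheduled 29%. Fenwick agreement on 19-2-3-2: 19-3-1-2 not covered. → 29%.
Line C: rubber-upper → 19-2; leather-soled → 19-2-3; ankle boots → 19-2-3-1. Scheduled 28%. Eswyn agreement on 19-3-1-3: 19-2-3-1 not covered; Eswyn agreement on 19-2-3: CTH met → 2% available; preferential 2%. → 2%.
Line D: leather-upper → 19-1; rubber-soled → 19-1-1; ordinary → 19-1-1-2. Scheduled 2%. No special measure applies. → 2%.
Sum: 12% + 29% + 2% + 2% = 45%.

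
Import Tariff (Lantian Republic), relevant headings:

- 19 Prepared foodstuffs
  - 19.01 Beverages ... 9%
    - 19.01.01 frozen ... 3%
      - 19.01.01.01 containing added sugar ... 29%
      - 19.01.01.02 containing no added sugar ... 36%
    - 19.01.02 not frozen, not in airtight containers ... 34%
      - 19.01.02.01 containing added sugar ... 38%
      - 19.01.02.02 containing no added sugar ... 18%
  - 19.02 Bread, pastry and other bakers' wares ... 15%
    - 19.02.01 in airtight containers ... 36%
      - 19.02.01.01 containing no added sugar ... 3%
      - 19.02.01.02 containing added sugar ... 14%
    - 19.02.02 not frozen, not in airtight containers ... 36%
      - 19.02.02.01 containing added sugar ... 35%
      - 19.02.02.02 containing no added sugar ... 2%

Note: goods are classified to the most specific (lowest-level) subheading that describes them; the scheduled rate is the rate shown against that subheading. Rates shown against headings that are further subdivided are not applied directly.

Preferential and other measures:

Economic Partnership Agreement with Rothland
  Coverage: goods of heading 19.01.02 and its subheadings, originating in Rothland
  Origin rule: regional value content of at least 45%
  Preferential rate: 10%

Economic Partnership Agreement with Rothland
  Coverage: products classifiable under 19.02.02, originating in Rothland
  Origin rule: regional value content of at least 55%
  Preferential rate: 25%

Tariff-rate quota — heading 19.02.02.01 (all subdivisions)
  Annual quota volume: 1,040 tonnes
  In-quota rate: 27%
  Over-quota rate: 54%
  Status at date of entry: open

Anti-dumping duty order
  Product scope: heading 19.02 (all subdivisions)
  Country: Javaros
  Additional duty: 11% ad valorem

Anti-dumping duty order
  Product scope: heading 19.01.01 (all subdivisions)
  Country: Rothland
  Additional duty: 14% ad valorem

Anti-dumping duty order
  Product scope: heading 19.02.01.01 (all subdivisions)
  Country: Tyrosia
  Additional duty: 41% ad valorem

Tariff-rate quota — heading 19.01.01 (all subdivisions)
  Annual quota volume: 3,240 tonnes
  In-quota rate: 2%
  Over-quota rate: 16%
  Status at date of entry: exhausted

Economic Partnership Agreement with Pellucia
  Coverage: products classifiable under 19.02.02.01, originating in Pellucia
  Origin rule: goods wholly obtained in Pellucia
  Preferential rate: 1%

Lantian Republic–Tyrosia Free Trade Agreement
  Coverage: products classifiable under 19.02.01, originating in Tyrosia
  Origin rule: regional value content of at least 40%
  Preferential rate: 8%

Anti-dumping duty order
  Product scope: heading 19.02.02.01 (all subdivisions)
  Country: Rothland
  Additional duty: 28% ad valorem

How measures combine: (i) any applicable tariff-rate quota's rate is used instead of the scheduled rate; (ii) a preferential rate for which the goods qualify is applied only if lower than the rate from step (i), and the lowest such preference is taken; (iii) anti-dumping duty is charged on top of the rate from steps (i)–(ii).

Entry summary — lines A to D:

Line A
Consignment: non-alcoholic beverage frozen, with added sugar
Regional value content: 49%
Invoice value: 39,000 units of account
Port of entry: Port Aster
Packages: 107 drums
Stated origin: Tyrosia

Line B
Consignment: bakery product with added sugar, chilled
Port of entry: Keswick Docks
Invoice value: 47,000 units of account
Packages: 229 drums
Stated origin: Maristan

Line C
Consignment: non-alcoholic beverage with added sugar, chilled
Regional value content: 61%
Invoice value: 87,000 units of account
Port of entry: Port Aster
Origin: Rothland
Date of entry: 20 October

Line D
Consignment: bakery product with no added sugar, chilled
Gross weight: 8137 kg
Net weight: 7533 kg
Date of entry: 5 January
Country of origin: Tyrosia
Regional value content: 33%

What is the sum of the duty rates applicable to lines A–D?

Line A: non-alcoholic beverage → 19.01; frozen → 19.01.01; with added sugar → 19.01.01.01. Scheduled 29%. quota on 19.01.01 exhausted → over-quota 16%; Tyrosia agreement on 19.02.01: 19.01.01.01 not covered. → 16%.
Line B: bakery product → 19.02; chilled → 19.02.02; with added sugar → 19.02.02.01. Scheduled 35%. quota on 19.02.02.01 open → in-quota 27%. → 27%.
Line C: non-alcoholic beverage → 19.01; chilled → 19.01.02; with added sugar → 19.01.02.01. Scheduled 38%. Rothland agreement on 19.01.02: RVC ≥ 45% → 10% available; Rothland agreement on 19.02.02: 19.01.02.01 not covered; preferential 10%. → 10%.
Line D: bakery product → 19.02; chilled → 19.02.02; with no added sugar → 19.02.02.02. Scheduled 2%. Tyrosia agreement on 19.02.01: 19.02.02.02 not covered. → 2%.
Sum: 16% + 27% + 10% + 2% = 55%.

55%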